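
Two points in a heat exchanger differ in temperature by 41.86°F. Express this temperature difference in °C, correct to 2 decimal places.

23.26°C

An interval of 1°F corresponds to 5/9°C.
41.86 × 5/9 = 23.26.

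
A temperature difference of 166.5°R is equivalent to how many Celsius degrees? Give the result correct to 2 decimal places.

Only the scale ratio 5/9 matters for a change in temperature.
166.5 × 5/9 = 92.50.

92.50°C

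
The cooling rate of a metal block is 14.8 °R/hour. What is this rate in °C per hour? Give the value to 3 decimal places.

8.222 °C/hour

Since only a temperature interval is involved, the additive offset between the scales drops out.
A change of 1°R is a change of 5/9°C, so 14.8 × 5/9 = 8.222.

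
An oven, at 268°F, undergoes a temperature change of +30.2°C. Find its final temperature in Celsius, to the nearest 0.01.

161.31°C

Initial temperature in Celsius: (268 - 32) × 5/9 = 131.1111°C.
Final Celsius temperature: 131.1111 + 30.2000 = 161.3111°C.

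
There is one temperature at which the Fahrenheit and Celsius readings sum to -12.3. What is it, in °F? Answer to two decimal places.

3.52°F

Let F be the Fahrenheit reading. The Celsius reading is C = 5/9·F - 17.7778.
Require F + C = -12.3: (14/9)·F - 17.7778 = -12.3.
F = (-12.3 + 17.7778) / (14/9) = 3.52.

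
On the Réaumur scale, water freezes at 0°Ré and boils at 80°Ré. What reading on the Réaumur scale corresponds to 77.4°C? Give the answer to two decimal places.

Linearly onto the Réaumur scale: 0 + (77.4000 / 100) × (80 - 0) = 61.92°Ré.

61.92°Ré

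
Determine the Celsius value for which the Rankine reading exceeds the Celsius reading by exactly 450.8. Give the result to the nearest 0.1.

-51.1°C

Let C be the Celsius reading. The Rankine reading is R = 1.8·C + 491.67.
Require R - C = 450.8: (0.8)·C + 491.67 = 450.8.
C = (450.8 - 491.67) / (0.8) = -51.1.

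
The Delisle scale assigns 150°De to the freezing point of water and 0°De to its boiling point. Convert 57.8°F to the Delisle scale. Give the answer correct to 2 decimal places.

128.50°De

First in Celsius: (57.8 - 32) × 5/9 = 14.3333°C.
Linearly onto the Delisle scale: 150 + (14.3333 / 100) × (0 - 150) = 128.50°De.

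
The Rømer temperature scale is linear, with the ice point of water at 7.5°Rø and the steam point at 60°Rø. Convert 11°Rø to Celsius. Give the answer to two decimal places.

6.67°C

Linear interpolation between the fixed points: C = (11 - 7.5) × 100 / (60 - 7.5) = 6.6667°C.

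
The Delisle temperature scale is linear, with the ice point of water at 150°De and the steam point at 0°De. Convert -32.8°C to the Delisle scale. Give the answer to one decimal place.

Linearly onto the Delisle scale: 150 + (-32.8000 / 100) × (0 - 150) = 199.2°De.

199.2°De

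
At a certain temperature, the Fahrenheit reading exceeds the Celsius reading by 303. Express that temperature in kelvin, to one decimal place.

611.9 K

Let x be the Celsius reading; then the Fahrenheit reading is 1.8·x + 32.
(1.8·x + 32) - x = 303  ⇒  (0.8)·x = 271  ⇒  x = 338.7500°C.
In kelvin: 338.7500 + 273.15 = 611.9 K.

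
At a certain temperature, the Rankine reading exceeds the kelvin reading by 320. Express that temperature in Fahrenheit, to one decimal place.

260.3°F

Let x be the kelvin reading; then the Rankine reading is 1.8·x.
(1.8·x) - x = 320  ⇒  (0.8)·x = 320  ⇒  x = 400.0000 K.
In Celsius: 400 - 273.15 = 126.8500°C.
In Fahrenheit: 126.8500 × 1.8 + 32 = 260.3°F.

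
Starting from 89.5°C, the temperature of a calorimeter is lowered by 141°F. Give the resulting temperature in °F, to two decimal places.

52.10°F

The 141°F change is an interval, so only the factor 5/9 applies: -141 × 5/9 = -78.3333°C.
Final Celsius temperature: 89.5000 - 78.3333 = 11.1667°C.
In Fahrenheit: 11.1667 × 1.8 + 32 = 52.10°F.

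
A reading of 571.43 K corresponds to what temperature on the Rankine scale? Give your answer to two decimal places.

1028.57°R

In Celsius: 571.43 - 273.15 = 298.2800°C.
In Rankine: 298.2800 × 1.8 + 491.67 = 1028.57°R.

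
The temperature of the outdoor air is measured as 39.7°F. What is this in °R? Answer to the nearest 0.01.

In Celsius: (39.7 - 32) × 5/9 = 4.2778°C.
In Rankine: 4.2778 × 1.8 + 491.67 = 499.37°R.

499.37°R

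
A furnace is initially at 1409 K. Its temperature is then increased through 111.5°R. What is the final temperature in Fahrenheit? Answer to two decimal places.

Initial temperature in Celsius: 1409 - 273.15 = 1135.8500°C.
The 111.5°R change is an interval, so only the factor 5/9 applies: +111.5 × 5/9 = +61.9444°C.
Final Celsius temperature: 1135.8500 + 61.9444 = 1197.7944°C.
In Fahrenheit: 1197.7944 × 1.8 + 32 = 2188.03°F.

2188.03°F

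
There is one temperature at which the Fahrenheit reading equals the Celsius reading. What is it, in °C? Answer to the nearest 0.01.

-40.00°C

Let C be the Celsius reading. The Fahrenheit reading is F = 1.8·C + 32.
Set F = C: 1.8·C + 32 = C.
(0.8)·C = -32  ⇒  C = -40.00.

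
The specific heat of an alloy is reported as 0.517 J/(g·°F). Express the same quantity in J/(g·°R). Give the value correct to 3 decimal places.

0.517 J/(g·°R)

Since only a temperature interval is involved, the additive offset between the scales drops out.
A change of 1°R is a change of 1°F, so per °R the value is 0.517 × 1 = 0.517.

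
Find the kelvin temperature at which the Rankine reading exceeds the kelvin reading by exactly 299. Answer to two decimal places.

Let K be the kelvin reading. The Rankine reading is R = 1.8·K.
Require R - K = 299: (0.8)·K = 299.
K = (299) / (0.8) = 373.75.

373.75 K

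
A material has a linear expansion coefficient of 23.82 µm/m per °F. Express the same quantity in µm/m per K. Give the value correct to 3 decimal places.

42.876 µm/m per K

Since only a temperature interval is involved, the additive offset between the scales drops out.
A change of 1 K is a change of 1.8°F, so per K the value is 23.82 × 1.8 = 42.876.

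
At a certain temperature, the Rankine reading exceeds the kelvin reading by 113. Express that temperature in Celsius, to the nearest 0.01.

Let x be the Rankine reading; then the kelvin reading is 5/9·x.
(5/9·x) - x = -113  ⇒  (-4/9)·x = -113  ⇒  x = 254.2500°R.
In Celsius: (254.25 - 491.67) × 5/9 = -131.90°C.

-131.90°C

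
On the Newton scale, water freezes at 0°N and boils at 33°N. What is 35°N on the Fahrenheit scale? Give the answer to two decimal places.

222.91°F

Linear interpolation between the fixed points: C = (35 - 0) × 100 / (33 - 0) = 106.0606°C.
Then 106.0606 × 1.8 + 32 = 222.91°F.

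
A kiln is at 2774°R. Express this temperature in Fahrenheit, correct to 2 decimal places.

In Celsius: (2774 - 491.67) × 5/9 = 1267.9611°C.
In Fahrenheit: 1267.9611 × 1.8 + 32 = 2314.33°F.

2314.33°F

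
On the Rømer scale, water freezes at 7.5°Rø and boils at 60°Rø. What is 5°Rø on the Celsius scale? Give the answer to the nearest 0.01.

-4.76°C

Linear interpolation between the fixed points: C = (5 - 7.5) × 100 / (60 - 7.5) = -4.7619°C.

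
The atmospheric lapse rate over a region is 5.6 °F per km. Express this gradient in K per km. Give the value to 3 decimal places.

3.111 K/km

Since only a temperature interval is involved, the additive offset between the scales drops out.
A change of 1°F is a change of 5/9 K, so 5.6 × 5/9 = 3.111.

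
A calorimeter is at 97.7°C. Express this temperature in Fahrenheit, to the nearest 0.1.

In Fahrenheit: 97.7000 × 1.8 + 32 = 207.9°F.

207.9°F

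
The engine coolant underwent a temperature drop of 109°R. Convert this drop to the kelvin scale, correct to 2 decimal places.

Only the scale ratio 5/9 matters for a change in temperature.
109 × 5/9 = 60.56.

60.56 K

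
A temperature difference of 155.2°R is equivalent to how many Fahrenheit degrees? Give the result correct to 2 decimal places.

Rankine and Fahrenheit degrees are the same size, so the interval is unchanged: 155.20.

155.20°F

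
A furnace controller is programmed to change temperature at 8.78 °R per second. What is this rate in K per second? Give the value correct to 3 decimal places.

4.878 K/second

The quantity depends on a temperature interval, so only the ratio of degree sizes applies; the offset between the scales is irrelevant.
A change of 1°R is a change of 5/9 K, so 8.78 × 5/9 = 4.878.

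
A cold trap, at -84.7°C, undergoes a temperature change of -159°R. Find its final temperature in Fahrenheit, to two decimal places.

The 159°R change is an interval, so only the factor 5/9 applies: -159 × 5/9 = -88.3333°C.
Final Celsius temperature: -84.7000 - 88.3333 = -173.0333°C.
In Fahrenheit: -173.0333 × 1.8 + 32 = -279.46°F.

-279.46°F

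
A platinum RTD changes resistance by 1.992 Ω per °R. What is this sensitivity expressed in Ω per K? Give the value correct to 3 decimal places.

The quantity depends on a temperature interval, so only the ratio of degree sizes applies; the offset between the scales is irrelevant.
A change of 1 K is a change of 1.8°R, so per K the value is 1.992 × 1.8 = 3.586.

3.586 Ω per K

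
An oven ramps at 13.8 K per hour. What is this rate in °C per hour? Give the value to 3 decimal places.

13.800 °C/hour

The quantity depends on a temperature interval, so only the ratio of degree sizes applies; the offset between the scales is irrelevant.
A change of 1 K is a change of 1°C, so 13.8 × 1 = 13.800.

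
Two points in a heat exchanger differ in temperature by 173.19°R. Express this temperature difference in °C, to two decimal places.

Only the scale ratio 5/9 matters for a change in temperature.
173.19 × 5/9 = 96.22.

96.22°C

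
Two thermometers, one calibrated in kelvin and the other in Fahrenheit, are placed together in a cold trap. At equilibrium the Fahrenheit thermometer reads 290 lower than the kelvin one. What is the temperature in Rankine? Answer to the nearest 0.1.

381.8°R

Let x be the kelvin reading; then the Fahrenheit reading is 1.8·x - 459.67.
(1.8·x - 459.67) - x = -290  ⇒  (0.8)·x = 169.67  ⇒  x = 212.0875 K.
In Celsius: 212.0875 - 273.15 = -61.0625°C.
In Rankine: -61.0625 × 1.8 + 491.67 = 381.8°R.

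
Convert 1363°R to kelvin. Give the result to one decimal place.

In Celsius: (1363 - 491.67) × 5/9 = 484.0722°C.
In kelvin: 484.0722 + 273.15 = 757.2 K.

757.2 K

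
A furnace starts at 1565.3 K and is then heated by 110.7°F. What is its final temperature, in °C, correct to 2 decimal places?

Initial temperature in Celsius: 1565.3 - 273.15 = 1292.1500°C.
The 110.7°F change is an interval, so only the factor 5/9 applies: +110.7 × 5/9 = +61.5000°C.
Final Celsius temperature: 1292.1500 + 61.5000 = 1353.6500°C.

1353.65°C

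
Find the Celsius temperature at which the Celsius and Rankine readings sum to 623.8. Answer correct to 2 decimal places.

47.19°C

Let C be the Celsius reading. The Rankine reading is R = 1.8·C + 491.67.
Require C + R = 623.8: (2.8)·C + 491.67 = 623.8.
C = (623.8 - 491.67) / (2.8) = 47.19.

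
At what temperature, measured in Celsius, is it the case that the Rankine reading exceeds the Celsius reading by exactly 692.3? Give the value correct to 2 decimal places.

250.79°C

Let C be the Celsius reading. The Rankine reading is R = 1.8·C + 491.67.
Require R - C = 692.3: (0.8)·C + 491.67 = 692.3.
C = (692.3 - 491.67) / (0.8) = 250.79.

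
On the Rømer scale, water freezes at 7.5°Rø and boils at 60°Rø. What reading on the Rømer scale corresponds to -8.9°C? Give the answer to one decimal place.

Linearly onto the Rømer scale: 7.5 + (-8.9000 / 100) × (60 - 7.5) = 2.8°Rø.

2.8°Rø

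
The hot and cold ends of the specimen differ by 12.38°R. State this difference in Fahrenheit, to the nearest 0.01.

12.38°F

Rankine and Fahrenheit degrees are the same size, so the interval is unchanged: 12.38.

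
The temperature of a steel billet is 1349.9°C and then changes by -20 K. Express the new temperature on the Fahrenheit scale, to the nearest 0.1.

The 20 K change is an interval; Kelvin and Celsius degrees are the same size, so ΔC = -20°C.
Final Celsius temperature: 1349.9000 - 20.0000 = 1329.9000°C.
In Fahrenheit: 1329.9000 × 1.8 + 32 = 2425.8°F.

2425.8°F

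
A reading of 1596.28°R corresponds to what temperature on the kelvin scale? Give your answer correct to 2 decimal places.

886.82 K

In Celsius: (1596.28 - 491.67) × 5/9 = 613.6722°C.
In kelvin: 613.6722 + 273.15 = 886.82 K.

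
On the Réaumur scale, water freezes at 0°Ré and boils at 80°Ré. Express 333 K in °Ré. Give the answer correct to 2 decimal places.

47.88°Ré

First in Celsius: 333 - 273.15 = 59.8500°C.
Linearly onto the Réaumur scale: 0 + (59.8500 / 100) × (80 - 0) = 47.88°Ré.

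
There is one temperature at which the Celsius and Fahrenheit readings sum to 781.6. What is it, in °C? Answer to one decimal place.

267.7°C

Let C be the Celsius reading. The Fahrenheit reading is F = 1.8·C + 32.
Require C + F = 781.6: (2.8)·C + 32 = 781.6.
C = (781.6 - 32) / (2.8) = 267.7.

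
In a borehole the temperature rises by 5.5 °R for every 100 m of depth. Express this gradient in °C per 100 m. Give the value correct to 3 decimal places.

3.056 °C/100 m

Since only a temperature interval is involved, the additive offset between the scales drops out.
A change of 1°R is a change of 5/9°C, so 5.5 × 5/9 = 3.056.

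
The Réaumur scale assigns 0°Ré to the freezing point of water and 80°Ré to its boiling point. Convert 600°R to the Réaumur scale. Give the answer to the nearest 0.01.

48.15°Ré

First in Celsius: (600 - 491.67) × 5/9 = 60.1833°C.
Linearly onto the Réaumur scale: 0 + (60.1833 / 100) × (80 - 0) = 48.15°Ré.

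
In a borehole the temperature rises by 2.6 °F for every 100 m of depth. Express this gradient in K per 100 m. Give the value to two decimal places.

Since only a temperature interval is involved, the additive offset between the scales drops out.
A change of 1°F is a change of 5/9 K, so 2.6 × 5/9 = 1.44.

1.44 K/100 m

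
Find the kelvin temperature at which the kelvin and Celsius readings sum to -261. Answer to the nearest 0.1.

Let K be the kelvin reading. The Celsius reading is C = 1·K - 273.15.
Require K + C = -261: (2)·K - 273.15 = -261.
K = (-261 + 273.15) / (2) = 6.1.

6.1 K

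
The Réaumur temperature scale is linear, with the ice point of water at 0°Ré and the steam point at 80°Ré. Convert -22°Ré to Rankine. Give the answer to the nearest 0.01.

Linear interpolation between the fixed points: C = (-22 - 0) × 100 / (80 - 0) = -27.5000°C.
Then -27.5000 × 1.8 + 491.67 = 442.17°R.

442.17°R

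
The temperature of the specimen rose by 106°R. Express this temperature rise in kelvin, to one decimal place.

58.9 K

Only the scale ratio 5/9 matters for a change in temperature.
106 × 5/9 = 58.9.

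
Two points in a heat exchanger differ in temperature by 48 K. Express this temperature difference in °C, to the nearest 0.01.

48.00°C

Kelvin and Celsius degrees are the same size, so the interval is unchanged: 48.00.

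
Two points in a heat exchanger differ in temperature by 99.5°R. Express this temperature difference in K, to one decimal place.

55.3 K

For a temperature interval the offset drops out; only the factor 5/9 applies.
99.5 × 5/9 = 55.3.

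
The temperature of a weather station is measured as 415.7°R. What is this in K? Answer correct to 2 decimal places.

In Celsius: (415.7 - 491.67) × 5/9 = -42.2056°C.
In kelvin: -42.2056 + 273.15 = 230.94 K.

230.94 K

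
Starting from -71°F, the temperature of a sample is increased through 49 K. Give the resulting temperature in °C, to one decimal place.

-8.2°C

Initial temperature in Celsius: (-71 - 32) × 5/9 = -57.2222°C.
The 49 K change is an interval; Kelvin and Celsius degrees are the same size, so ΔC = +49°C.
Final Celsius temperature: -57.2222 + 49.0000 = -8.2222°C.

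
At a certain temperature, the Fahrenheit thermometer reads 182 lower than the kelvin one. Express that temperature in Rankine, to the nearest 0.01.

Let x be the kelvin reading; then the Fahrenheit reading is 1.8·x - 459.67.
(1.8·x - 459.67) - x = -182  ⇒  (0.8)·x = 277.67  ⇒  x = 347.0875 K.
In Celsius: 347.0875 - 273.15 = 73.9375°C.
In Rankine: 73.9375 × 1.8 + 491.67 = 624.76°R.

624.76°R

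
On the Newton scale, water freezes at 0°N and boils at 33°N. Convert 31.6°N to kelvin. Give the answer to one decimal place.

Linear interpolation between the fixed points: C = (31.6 - 0) × 100 / (33 - 0) = 95.7576°C.
Then 95.7576 + 273.15 = 368.9 K.

368.9 K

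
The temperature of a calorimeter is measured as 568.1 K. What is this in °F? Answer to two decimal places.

562.91°F

In Celsius: 568.1 - 273.15 = 294.9500°C.
In Fahrenheit: 294.9500 × 1.8 + 32 = 562.91°F.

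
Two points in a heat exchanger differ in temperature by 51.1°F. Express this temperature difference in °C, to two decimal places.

An interval of 1°F corresponds to 5/9°C.
51.1 × 5/9 = 28.39.

28.39°C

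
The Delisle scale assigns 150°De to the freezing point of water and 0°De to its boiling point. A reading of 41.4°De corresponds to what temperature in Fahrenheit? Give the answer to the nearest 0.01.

162.32°F

Linear interpolation between the fixed points: C = (41.4 - 150) × 100 / (0 - 150) = 72.4000°C.
Then 72.4000 × 1.8 + 32 = 162.32°F.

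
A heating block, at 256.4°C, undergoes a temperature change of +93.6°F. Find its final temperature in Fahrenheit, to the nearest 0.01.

587.12°F

The 93.6°F change is an interval, so only the factor 5/9 applies: +93.6 × 5/9 = +52.0000°C.
Final Celsius temperature: 256.4000 + 52.0000 = 308.4000°C.
In Fahrenheit: 308.4000 × 1.8 + 32 = 587.12°F.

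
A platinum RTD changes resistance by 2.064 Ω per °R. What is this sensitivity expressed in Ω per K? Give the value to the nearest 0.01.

Since only a temperature interval is involved, the additive offset between the scales drops out.
A change of 1 K is a change of 1.8°R, so per K the value is 2.064 × 1.8 = 3.72.

3.72 Ω per K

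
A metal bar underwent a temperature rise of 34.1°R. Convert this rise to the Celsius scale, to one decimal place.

An interval of 1°R corresponds to 5/9°C.
34.1 × 5/9 = 18.9.

18.9°C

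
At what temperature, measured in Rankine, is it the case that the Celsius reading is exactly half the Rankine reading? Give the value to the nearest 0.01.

Let R be the Rankine reading. The Celsius reading is C = 5/9·R - 273.15.
Require C = 0.5·R: 5/9·R - 273.15 = 0.5·R.
(1/18)·R = 273.15  ⇒  R = 4916.70.

4916.70°R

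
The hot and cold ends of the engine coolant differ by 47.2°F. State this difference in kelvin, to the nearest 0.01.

26.22 K

For a temperature interval the offset drops out; only the factor 5/9 applies.
47.2 × 5/9 = 26.22.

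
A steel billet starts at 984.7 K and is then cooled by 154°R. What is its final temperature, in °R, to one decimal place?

1618.5°R

Initial temperature in Celsius: 984.7 - 273.15 = 711.5500°C.
The 154°R change is an interval, so only the factor 5/9 applies: -154 × 5/9 = -85.5556°C.
Final Celsius temperature: 711.5500 - 85.5556 = 625.9944°C.
In Rankine: 625.9944 × 1.8 + 491.67 = 1618.5°R.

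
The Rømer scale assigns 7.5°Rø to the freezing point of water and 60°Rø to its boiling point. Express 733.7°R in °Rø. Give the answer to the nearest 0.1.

First in Celsius: (733.7 - 491.67) × 5/9 = 134.4611°C.
Linearly onto the Rømer scale: 7.5 + (134.4611 / 100) × (60 - 7.5) = 78.1°Rø.

78.1°Rø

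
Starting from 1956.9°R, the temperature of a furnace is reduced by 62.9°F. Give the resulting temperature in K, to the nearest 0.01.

Initial temperature in Celsius: (1956.9 - 491.67) × 5/9 = 814.0167°C.
The 62.9°F change is an interval, so only the factor 5/9 applies: -62.9 × 5/9 = -34.9444°C.
Final Celsius temperature: 814.0167 - 34.9444 = 779.0722°C.
In kelvin: 779.0722 + 273.15 = 1052.22 K.

1052.22 K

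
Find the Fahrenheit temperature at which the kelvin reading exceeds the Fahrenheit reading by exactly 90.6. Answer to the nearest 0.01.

370.74°F

Let F be the Fahrenheit reading. The kelvin reading is K = 5/9·F + 255.372.
Require K - F = 90.6: (-4/9)·F + 255.372 = 90.6.
F = (90.6 - 255.372) / (-4/9) = 370.74.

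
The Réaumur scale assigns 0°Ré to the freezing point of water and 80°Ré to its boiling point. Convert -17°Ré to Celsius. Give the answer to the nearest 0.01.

Linear interpolation between the fixed points: C = (-17 - 0) × 100 / (80 - 0) = -21.2500°C.

-21.25°C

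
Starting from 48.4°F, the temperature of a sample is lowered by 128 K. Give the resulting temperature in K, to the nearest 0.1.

Initial temperature in Celsius: (48.4 - 32) × 5/9 = 9.1111°C.
The 128 K change is an interval; Kelvin and Celsius degrees are the same size, so ΔC = -128°C.
Final Celsius temperature: 9.1111 - 128.0000 = -118.8889°C.
In kelvin: -118.8889 + 273.15 = 154.3 K.

154.3 K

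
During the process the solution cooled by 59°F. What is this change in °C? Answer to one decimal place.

An interval of 1°F corresponds to 5/9°C.
59 × 5/9 = 32.8.

32.8°C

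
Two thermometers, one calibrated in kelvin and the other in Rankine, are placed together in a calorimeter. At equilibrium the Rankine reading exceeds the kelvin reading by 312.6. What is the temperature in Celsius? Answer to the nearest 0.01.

Let x be the kelvin reading; then the Rankine reading is 1.8·x.
(1.8·x) - x = 312.6  ⇒  (0.8)·x = 312.6  ⇒  x = 390.7500 K.
In Celsius: 390.75 - 273.15 = 117.60°C.

117.60°C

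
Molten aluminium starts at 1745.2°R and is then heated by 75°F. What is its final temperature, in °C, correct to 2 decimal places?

738.07°C

Initial temperature in Celsius: (1745.2 - 491.67) × 5/9 = 696.4056°C.
The 75°F change is an interval, so only the factor 5/9 applies: +75 × 5/9 = +41.6667°C.
Final Celsius temperature: 696.4056 + 41.6667 = 738.0722°C.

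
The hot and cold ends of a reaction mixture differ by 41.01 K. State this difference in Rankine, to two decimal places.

Only the scale ratio 1.8 matters for a change in temperature.
41.01 × 1.8 = 73.82.

73.82°R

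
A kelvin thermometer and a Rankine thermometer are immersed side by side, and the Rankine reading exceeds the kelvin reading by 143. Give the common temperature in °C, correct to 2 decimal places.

-94.40°C

Let x be the kelvin reading; then the Rankine reading is 1.8·x.
(1.8·x) - x = 143  ⇒  (0.8)·x = 143  ⇒  x = 178.7500 K.
In Celsius: 178.75 - 273.15 = -94.40°C.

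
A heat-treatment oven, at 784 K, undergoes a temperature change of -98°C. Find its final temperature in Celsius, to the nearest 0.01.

412.85°C

Initial temperature in Celsius: 784 - 273.15 = 510.8500°C.
Final Celsius temperature: 510.8500 - 98.0000 = 412.8500°C.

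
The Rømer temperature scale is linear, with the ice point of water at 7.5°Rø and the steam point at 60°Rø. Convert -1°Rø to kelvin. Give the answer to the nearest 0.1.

257.0 K

Linear interpolation between the fixed points: C = (-1 - 7.5) × 100 / (60 - 7.5) = -16.1905°C.
Then -16.1905 + 273.15 = 257.0 K.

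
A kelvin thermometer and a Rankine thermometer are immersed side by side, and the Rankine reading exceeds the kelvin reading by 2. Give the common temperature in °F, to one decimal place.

Let x be the kelvin reading; then the Rankine reading is 1.8·x.
(1.8·x) - x = 2  ⇒  (0.8)·x = 2  ⇒  x = 2.5000 K.
In Celsius: 2.5 - 273.15 = -270.6500°C.
In Fahrenheit: -270.6500 × 1.8 + 32 = -455.2°F.

-455.2°F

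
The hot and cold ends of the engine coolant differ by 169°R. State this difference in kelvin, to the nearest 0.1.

An interval of 1°R corresponds to 5/9 K.
169 × 5/9 = 93.9.

93.9 K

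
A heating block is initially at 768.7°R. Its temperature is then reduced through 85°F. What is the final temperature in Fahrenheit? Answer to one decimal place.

Initial temperature in Celsius: (768.7 - 491.67) × 5/9 = 153.9056°C.
The 85°F change is an interval, so only the factor 5/9 applies: -85 × 5/9 = -47.2222°C.
Final Celsius temperature: 153.9056 - 47.2222 = 106.6833°C.
In Fahrenheit: 106.6833 × 1.8 + 32 = 224.0°F.

224.0°F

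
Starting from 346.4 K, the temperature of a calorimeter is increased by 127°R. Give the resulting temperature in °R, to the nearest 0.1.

750.5°R

Initial temperature in Celsius: 346.4 - 273.15 = 73.2500°C.
The 127°R change is an interval, so only the factor 5/9 applies: +127 × 5/9 = +70.5556°C.
Final Celsius temperature: 73.2500 + 70.5556 = 143.8056°C.
In Rankine: 143.8056 × 1.8 + 491.67 = 750.5°R.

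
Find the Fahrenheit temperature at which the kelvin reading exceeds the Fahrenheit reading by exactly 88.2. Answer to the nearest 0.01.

376.14°F

Let F be the Fahrenheit reading. The kelvin reading is K = 5/9·F + 255.372.
Require K - F = 88.2: (-4/9)·F + 255.372 = 88.2.
F = (88.2 - 255.372) / (-4/9) = 376.14.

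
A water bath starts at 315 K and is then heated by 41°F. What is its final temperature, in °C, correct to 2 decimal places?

64.63°C

Initial temperature in Celsius: 315 - 273.15 = 41.8500°C.
The 41°F change is an interval, so only the factor 5/9 applies: +41 × 5/9 = +22.7778°C.
Final Celsius temperature: 41.8500 + 22.7778 = 64.6278°C.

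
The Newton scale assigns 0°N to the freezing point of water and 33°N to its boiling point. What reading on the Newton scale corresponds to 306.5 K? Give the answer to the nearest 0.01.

First in Celsius: 306.5 - 273.15 = 33.3500°C.
Linearly onto the Newton scale: 0 + (33.3500 / 100) × (33 - 0) = 11.01°N.

11.01°N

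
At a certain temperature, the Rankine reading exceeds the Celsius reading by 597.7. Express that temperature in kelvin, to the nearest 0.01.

405.69 K

Let x be the Celsius reading; then the Rankine reading is 1.8·x + 491.67.
(1.8·x + 491.67) - x = 597.7  ⇒  (0.8)·x = 106.03  ⇒  x = 132.5375°C.
In kelvin: 132.5375 + 273.15 = 405.69 K.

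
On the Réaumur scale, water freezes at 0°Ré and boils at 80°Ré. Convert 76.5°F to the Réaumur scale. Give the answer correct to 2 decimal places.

19.78°Ré

First in Celsius: (76.5 - 32) × 5/9 = 24.7222°C.
Linearly onto the Réaumur scale: 0 + (24.7222 / 100) × (80 - 0) = 19.78°Ré.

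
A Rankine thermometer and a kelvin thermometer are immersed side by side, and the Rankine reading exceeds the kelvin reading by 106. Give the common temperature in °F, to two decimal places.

Let x be the Rankine reading; then the kelvin reading is 5/9·x.
(5/9·x) - x = -106  ⇒  (-4/9)·x = -106  ⇒  x = 238.5000°R.
In Celsius: (238.5 - 491.67) × 5/9 = -140.6500°C.
In Fahrenheit: -140.6500 × 1.8 + 32 = -221.17°F.

-221.17°F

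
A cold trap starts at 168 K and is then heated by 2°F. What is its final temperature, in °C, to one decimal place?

Initial temperature in Celsius: 168 - 273.15 = -105.1500°C.
The 2°F change is an interval, so only the factor 5/9 applies: +2 × 5/9 = +1.1111°C.
Final Celsius temperature: -105.1500 + 1.1111 = -104.0389°C.

-104.0°C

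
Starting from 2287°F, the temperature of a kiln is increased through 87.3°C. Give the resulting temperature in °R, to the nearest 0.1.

Initial temperature in Celsius: (2287 - 32) × 5/9 = 1252.7778°C.
Final Celsius temperature: 1252.7778 + 87.3000 = 1340.0778°C.
In Rankine: 1340.0778 × 1.8 + 491.67 = 2903.8°R.

2903.8°R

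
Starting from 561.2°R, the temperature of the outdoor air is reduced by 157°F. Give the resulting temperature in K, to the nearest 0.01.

Initial temperature in Celsius: (561.2 - 491.67) × 5/9 = 38.6278°C.
The 157°F change is an interval, so only the factor 5/9 applies: -157 × 5/9 = -87.2222°C.
Final Celsius temperature: 38.6278 - 87.2222 = -48.5944°C.
In kelvin: -48.5944 + 273.15 = 224.56 K.

224.56 K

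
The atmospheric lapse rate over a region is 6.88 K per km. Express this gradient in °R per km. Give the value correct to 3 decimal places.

12.384 °R/km

The quantity depends on a temperature interval, so only the ratio of degree sizes applies; the offset between the scales is irrelevant.
A change of 1 K is a change of 1.8°R, so 6.88 × 1.8 = 12.384.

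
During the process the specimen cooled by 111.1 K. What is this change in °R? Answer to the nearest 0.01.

199.98°R

An interval of 1 K corresponds to 1.8°R.
111.1 × 1.8 = 199.98.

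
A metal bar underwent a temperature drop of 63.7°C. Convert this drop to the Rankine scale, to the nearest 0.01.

114.66°R

For a temperature interval the offset drops out; only the factor 1.8 applies.
63.7 × 1.8 = 114.66.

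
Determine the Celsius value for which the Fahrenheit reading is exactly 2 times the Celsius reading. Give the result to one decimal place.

Let C be the Celsius reading. The Fahrenheit reading is F = 1.8·C + 32.
Require F = 2·C: 1.8·C + 32 = 2·C.
(-0.2)·C = -32  ⇒  C = 160.0.

160.0°C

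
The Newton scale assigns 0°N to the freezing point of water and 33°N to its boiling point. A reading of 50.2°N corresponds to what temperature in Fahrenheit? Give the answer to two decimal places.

305.82°F

Linear interpolation between the fixed points: C = (50.2 - 0) × 100 / (33 - 0) = 152.1212°C.
Then 152.1212 × 1.8 + 32 = 305.82°F.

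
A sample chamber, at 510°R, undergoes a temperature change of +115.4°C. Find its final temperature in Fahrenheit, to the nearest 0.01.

258.05°F

Initial temperature in Celsius: (510 - 491.67) × 5/9 = 10.1833°C.
Final Celsius temperature: 10.1833 + 115.4000 = 125.5833°C.
In Fahrenheit: 125.5833 × 1.8 + 32 = 258.05°F.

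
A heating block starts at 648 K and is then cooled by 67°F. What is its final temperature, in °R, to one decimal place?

Initial temperature in Celsius: 648 - 273.15 = 374.8500°C.
The 67°F change is an interval, so only the factor 5/9 applies: -67 × 5/9 = -37.2222°C.
Final Celsius temperature: 374.8500 - 37.2222 = 337.6278°C.
In Rankine: 337.6278 × 1.8 + 491.67 = 1099.4°R.

1099.4°R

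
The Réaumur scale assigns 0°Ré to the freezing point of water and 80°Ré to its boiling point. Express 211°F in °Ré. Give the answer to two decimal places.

First in Celsius: (211 - 32) × 5/9 = 99.4444°C.
Linearly onto the Réaumur scale: 0 + (99.4444 / 100) × (80 - 0) = 79.56°Ré.

79.56°Ré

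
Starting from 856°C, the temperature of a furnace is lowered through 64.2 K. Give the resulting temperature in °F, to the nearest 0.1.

1457.2°F

The 64.2 K change is an interval; Kelvin and Celsius degrees are the same size, so ΔC = -64.2°C.
Final Celsius temperature: 856.0000 - 64.2000 = 791.8000°C.
In Fahrenheit: 791.8000 × 1.8 + 32 = 1457.2°F.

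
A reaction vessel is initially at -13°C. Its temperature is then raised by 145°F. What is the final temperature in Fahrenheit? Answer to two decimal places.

The 145°F change is an interval, so only the factor 5/9 applies: +145 × 5/9 = +80.5556°C.
Final Celsius temperature: -13.0000 + 80.5556 = 67.5556°C.
In Fahrenheit: 67.5556 × 1.8 + 32 = 153.60°F.

153.60°F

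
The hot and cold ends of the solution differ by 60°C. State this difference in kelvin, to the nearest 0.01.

Celsius and kelvin degrees are the same size, so the interval is unchanged: 60.00.

60.00 K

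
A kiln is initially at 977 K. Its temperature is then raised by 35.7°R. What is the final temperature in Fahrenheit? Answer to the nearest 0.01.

Initial temperature in Celsius: 977 - 273.15 = 703.8500°C.
The 35.7°R change is an interval, so only the factor 5/9 applies: +35.7 × 5/9 = +19.8333°C.
Final Celsius temperature: 703.8500 + 19.8333 = 723.6833°C.
In Fahrenheit: 723.6833 × 1.8 + 32 = 1334.63°F.

1334.63°F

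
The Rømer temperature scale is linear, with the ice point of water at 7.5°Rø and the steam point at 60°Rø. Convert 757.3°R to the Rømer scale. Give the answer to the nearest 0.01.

84.98°Rø

First in Celsius: (757.3 - 491.67) × 5/9 = 147.5722°C.
Linearly onto the Rømer scale: 7.5 + (147.5722 / 100) × (60 - 7.5) = 84.98°Rø.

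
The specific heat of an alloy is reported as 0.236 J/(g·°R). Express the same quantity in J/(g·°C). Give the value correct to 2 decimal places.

Since only a temperature interval is involved, the additive offset between the scales drops out.
A change of 1°C is a change of 1.8°R, so per °C the value is 0.236 × 1.8 = 0.42.

0.42 J/(g·°C)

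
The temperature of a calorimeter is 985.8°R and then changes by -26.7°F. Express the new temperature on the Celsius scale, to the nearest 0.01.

259.68°C

Initial temperature in Celsius: (985.8 - 491.67) × 5/9 = 274.5167°C.
The 26.7°F change is an interval, so only the factor 5/9 applies: -26.7 × 5/9 = -14.8333°C.
Final Celsius temperature: 274.5167 - 14.8333 = 259.6833°C.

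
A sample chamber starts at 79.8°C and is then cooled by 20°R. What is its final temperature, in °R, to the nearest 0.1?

615.3°R

The 20°R change is an interval, so only the factor 5/9 applies: -20 × 5/9 = -11.1111°C.
Final Celsius temperature: 79.8000 - 11.1111 = 68.6889°C.
In Rankine: 68.6889 × 1.8 + 491.67 = 615.3°R.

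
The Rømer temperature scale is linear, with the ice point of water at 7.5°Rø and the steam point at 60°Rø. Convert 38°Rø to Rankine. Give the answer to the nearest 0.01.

Linear interpolation between the fixed points: C = (38 - 7.5) × 100 / (60 - 7.5) = 58.0952°C.
Then 58.0952 × 1.8 + 491.67 = 596.24°R.

596.24°R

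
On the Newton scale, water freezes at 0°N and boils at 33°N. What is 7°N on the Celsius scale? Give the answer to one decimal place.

Linear interpolation between the fixed points: C = (7 - 0) × 100 / (33 - 0) = 21.2121°C.

21.2°C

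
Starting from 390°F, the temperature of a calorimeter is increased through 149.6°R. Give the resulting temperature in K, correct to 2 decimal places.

Initial temperature in Celsius: (390 - 32) × 5/9 = 198.8889°C.
The 149.6°R change is an interval, so only the factor 5/9 applies: +149.6 × 5/9 = +83.1111°C.
Final Celsius temperature: 198.8889 + 83.1111 = 282.0000°C.
In kelvin: 282.0000 + 273.15 = 555.15 K.

555.15 K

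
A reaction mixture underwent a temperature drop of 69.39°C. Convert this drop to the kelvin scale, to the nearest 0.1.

69.4 K

Celsius and kelvin degrees are the same size, so the interval is unchanged: 69.4.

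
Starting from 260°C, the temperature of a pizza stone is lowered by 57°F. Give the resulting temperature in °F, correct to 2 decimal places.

443.00°F

The 57°F change is an interval, so only the factor 5/9 applies: -57 × 5/9 = -31.6667°C.
Final Celsius temperature: 260.0000 - 31.6667 = 228.3333°C.
In Fahrenheit: 228.3333 × 1.8 + 32 = 443.00°F.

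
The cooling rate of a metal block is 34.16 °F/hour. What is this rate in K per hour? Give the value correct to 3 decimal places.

18.978 K/hour

The quantity depends on a temperature interval, so only the ratio of degree sizes applies; the offset between the scales is irrelevant.
A change of 1°F is a change of 5/9 K, so 34.16 × 5/9 = 18.978.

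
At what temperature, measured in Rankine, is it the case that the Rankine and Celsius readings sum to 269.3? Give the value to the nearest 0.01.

348.72°R

Let R be the Rankine reading. The Celsius reading is C = 5/9·R - 273.15.
Require R + C = 269.3: (14/9)·R - 273.15 = 269.3.
R = (269.3 + 273.15) / (14/9) = 348.72.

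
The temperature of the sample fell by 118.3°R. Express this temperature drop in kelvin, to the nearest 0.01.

65.72 K

For a temperature interval the offset drops out; only the factor 5/9 applies.
118.3 × 5/9 = 65.72.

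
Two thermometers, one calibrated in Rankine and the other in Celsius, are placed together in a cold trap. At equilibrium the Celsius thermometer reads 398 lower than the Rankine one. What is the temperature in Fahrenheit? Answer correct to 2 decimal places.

Let x be the Rankine reading; then the Celsius reading is 5/9·x - 273.15.
(5/9·x - 273.15) - x = -398  ⇒  (-4/9)·x = -124.85  ⇒  x = 280.9125°R.
In Celsius: (280.9125 - 491.67) × 5/9 = -117.0875°C.
In Fahrenheit: -117.0875 × 1.8 + 32 = -178.76°F.

-178.76°F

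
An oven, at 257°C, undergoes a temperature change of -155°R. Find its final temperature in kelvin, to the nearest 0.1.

The 155°R change is an interval, so only the factor 5/9 applies: -155 × 5/9 = -86.1111°C.
Final Celsius temperature: 257.0000 - 86.1111 = 170.8889°C.
In kelvin: 170.8889 + 273.15 = 444.0 K.

444.0 K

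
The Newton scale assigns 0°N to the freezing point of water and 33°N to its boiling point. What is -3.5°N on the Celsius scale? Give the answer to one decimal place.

Linear interpolation between the fixed points: C = (-3.5 - 0) × 100 / (33 - 0) = -10.6061°C.

-10.6°C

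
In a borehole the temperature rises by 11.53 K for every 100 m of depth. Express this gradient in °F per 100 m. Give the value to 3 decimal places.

20.754 °F/100 m

The quantity depends on a temperature interval, so only the ratio of degree sizes applies; the offset between the scales is irrelevant.
A change of 1 K is a change of 1.8°F, so 11.53 × 1.8 = 20.754.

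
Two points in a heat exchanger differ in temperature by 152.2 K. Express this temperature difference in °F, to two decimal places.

273.96°F

For a temperature interval the offset drops out; only the factor 1.8 applies.
152.2 × 1.8 = 273.96.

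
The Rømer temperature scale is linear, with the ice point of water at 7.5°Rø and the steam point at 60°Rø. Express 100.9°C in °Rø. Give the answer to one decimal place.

60.5°Rø

Linearly onto the Rømer scale: 7.5 + (100.9000 / 100) × (60 - 7.5) = 60.5°Rø.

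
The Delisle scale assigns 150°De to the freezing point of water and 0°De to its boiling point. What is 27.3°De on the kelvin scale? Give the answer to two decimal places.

354.95 K

Linear interpolation between the fixed points: C = (27.3 - 150) × 100 / (0 - 150) = 81.8000°C.
Then 81.8000 + 273.15 = 354.95 K.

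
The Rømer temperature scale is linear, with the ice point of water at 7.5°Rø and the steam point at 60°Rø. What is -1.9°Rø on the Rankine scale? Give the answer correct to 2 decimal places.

Linear interpolation between the fixed points: C = (-1.9 - 7.5) × 100 / (60 - 7.5) = -17.9048°C.
Then -17.9048 × 1.8 + 491.67 = 459.44°R.

459.44°R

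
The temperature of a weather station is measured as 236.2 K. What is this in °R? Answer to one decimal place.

425.2°R

In Celsius: 236.2 - 273.15 = -36.9500°C.
In Rankine: -36.9500 × 1.8 + 491.67 = 425.2°R.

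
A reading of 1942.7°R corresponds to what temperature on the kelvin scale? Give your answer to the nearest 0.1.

In Celsius: (1942.7 - 491.67) × 5/9 = 806.1278°C.
In kelvin: 806.1278 + 273.15 = 1079.3 K.

1079.3 K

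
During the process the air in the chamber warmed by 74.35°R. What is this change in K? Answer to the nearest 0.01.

41.31 K

An interval of 1°R corresponds to 5/9 K.
74.35 × 5/9 = 41.31.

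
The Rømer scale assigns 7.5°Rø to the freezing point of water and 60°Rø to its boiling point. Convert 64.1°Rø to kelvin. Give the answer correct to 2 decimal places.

Linear interpolation between the fixed points: C = (64.1 - 7.5) × 100 / (60 - 7.5) = 107.8095°C.
Then 107.8095 + 273.15 = 380.96 K.

380.96 K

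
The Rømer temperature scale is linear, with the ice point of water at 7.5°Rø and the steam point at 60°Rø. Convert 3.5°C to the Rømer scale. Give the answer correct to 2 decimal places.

9.34°Rø

Linearly onto the Rømer scale: 7.5 + (3.5000 / 100) × (60 - 7.5) = 9.34°Rø.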